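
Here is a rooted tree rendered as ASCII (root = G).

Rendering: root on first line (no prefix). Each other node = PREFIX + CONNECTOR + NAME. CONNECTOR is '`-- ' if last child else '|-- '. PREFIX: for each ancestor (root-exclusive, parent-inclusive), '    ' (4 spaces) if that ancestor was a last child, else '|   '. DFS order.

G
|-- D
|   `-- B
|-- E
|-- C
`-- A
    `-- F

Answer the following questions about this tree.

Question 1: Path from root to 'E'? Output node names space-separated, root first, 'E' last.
Answer: G E

Derivation:
Walk down from root: G -> E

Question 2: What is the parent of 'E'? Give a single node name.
Scan adjacency: E appears as child of G

Answer: G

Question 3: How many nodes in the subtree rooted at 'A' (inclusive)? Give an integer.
Answer: 2

Derivation:
Subtree rooted at A contains: A, F
Count = 2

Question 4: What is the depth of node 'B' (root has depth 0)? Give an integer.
Answer: 2

Derivation:
Path from root to B: G -> D -> B
Depth = number of edges = 2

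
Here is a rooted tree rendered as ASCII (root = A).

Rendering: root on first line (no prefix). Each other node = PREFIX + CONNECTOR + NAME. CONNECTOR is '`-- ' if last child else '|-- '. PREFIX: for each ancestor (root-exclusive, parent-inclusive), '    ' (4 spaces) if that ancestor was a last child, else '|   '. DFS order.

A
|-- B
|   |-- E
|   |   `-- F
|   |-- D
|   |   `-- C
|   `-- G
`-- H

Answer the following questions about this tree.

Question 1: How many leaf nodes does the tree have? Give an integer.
Leaves (nodes with no children): C, F, G, H

Answer: 4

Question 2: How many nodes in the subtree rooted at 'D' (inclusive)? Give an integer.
Subtree rooted at D contains: C, D
Count = 2

Answer: 2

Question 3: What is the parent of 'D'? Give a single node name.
Answer: B

Derivation:
Scan adjacency: D appears as child of B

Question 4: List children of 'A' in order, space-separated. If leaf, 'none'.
Answer: B H

Derivation:
Node A's children (from adjacency): B, H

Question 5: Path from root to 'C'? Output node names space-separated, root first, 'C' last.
Answer: A B D C

Derivation:
Walk down from root: A -> B -> D -> C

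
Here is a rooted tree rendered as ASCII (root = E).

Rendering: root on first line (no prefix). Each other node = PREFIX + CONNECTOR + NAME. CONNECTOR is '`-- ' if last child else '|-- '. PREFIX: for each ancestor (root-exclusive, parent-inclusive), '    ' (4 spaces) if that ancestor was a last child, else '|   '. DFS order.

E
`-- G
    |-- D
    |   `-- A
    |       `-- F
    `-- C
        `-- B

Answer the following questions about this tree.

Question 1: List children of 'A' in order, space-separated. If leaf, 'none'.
Node A's children (from adjacency): F

Answer: F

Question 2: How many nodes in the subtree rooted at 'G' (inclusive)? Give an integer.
Answer: 6

Derivation:
Subtree rooted at G contains: A, B, C, D, F, G
Count = 6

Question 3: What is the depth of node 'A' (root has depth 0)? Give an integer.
Answer: 3

Derivation:
Path from root to A: E -> G -> D -> A
Depth = number of edges = 3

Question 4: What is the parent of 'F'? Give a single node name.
Scan adjacency: F appears as child of A

Answer: A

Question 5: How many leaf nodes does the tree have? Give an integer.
Answer: 2

Derivation:
Leaves (nodes with no children): B, F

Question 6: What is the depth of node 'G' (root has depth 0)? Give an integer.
Path from root to G: E -> G
Depth = number of edges = 1

Answer: 1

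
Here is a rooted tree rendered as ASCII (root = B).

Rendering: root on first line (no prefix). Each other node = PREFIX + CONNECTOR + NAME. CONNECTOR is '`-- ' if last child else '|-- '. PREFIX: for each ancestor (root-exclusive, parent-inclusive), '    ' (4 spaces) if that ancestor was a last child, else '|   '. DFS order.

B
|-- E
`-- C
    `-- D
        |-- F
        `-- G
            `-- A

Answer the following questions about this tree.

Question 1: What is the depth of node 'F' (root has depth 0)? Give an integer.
Path from root to F: B -> C -> D -> F
Depth = number of edges = 3

Answer: 3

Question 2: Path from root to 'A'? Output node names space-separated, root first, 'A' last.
Walk down from root: B -> C -> D -> G -> A

Answer: B C D G A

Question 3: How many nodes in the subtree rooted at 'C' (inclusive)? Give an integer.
Answer: 5

Derivation:
Subtree rooted at C contains: A, C, D, F, G
Count = 5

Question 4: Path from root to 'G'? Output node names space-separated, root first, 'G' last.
Answer: B C D G

Derivation:
Walk down from root: B -> C -> D -> G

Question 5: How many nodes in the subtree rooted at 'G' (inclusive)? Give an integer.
Subtree rooted at G contains: A, G
Count = 2

Answer: 2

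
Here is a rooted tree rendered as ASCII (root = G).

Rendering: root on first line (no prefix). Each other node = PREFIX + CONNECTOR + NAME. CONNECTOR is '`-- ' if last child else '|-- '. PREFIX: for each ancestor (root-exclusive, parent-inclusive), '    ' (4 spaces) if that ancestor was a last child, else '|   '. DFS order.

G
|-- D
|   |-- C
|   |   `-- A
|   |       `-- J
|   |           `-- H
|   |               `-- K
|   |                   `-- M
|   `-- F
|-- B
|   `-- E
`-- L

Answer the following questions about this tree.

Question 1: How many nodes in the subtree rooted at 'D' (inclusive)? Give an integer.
Answer: 8

Derivation:
Subtree rooted at D contains: A, C, D, F, H, J, K, M
Count = 8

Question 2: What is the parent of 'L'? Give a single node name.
Answer: G

Derivation:
Scan adjacency: L appears as child of G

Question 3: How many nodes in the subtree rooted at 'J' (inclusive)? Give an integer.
Subtree rooted at J contains: H, J, K, M
Count = 4

Answer: 4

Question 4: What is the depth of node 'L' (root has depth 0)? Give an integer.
Path from root to L: G -> L
Depth = number of edges = 1

Answer: 1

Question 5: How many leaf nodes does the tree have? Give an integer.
Leaves (nodes with no children): E, F, L, M

Answer: 4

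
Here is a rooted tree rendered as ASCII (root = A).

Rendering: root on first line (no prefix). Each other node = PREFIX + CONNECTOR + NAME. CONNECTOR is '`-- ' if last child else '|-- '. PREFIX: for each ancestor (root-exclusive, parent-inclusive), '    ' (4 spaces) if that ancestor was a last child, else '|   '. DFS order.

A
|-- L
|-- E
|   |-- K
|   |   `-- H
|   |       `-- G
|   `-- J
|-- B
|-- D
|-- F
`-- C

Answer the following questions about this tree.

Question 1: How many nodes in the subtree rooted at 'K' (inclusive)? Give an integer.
Subtree rooted at K contains: G, H, K
Count = 3

Answer: 3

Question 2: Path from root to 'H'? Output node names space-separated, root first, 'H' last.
Walk down from root: A -> E -> K -> H

Answer: A E K H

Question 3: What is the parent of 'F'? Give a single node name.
Answer: A

Derivation:
Scan adjacency: F appears as child of A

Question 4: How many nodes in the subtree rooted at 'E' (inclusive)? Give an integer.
Answer: 5

Derivation:
Subtree rooted at E contains: E, G, H, J, K
Count = 5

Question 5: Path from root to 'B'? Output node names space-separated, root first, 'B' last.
Answer: A B

Derivation:
Walk down from root: A -> B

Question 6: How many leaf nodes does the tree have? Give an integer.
Answer: 7

Derivation:
Leaves (nodes with no children): B, C, D, F, G, J, L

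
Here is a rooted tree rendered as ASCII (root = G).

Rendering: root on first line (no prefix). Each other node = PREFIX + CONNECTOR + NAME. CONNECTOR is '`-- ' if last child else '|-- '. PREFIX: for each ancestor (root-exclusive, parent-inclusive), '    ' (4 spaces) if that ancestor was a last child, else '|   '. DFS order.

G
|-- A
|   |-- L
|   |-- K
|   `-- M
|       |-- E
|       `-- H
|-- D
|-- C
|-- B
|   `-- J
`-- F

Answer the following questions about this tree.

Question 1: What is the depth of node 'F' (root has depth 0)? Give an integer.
Path from root to F: G -> F
Depth = number of edges = 1

Answer: 1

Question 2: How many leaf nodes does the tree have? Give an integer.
Answer: 8

Derivation:
Leaves (nodes with no children): C, D, E, F, H, J, K, L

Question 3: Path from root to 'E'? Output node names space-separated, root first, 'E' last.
Answer: G A M E

Derivation:
Walk down from root: G -> A -> M -> E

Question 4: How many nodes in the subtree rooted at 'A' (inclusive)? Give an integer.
Answer: 6

Derivation:
Subtree rooted at A contains: A, E, H, K, L, M
Count = 6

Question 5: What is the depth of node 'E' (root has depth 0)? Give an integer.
Path from root to E: G -> A -> M -> E
Depth = number of edges = 3

Answer: 3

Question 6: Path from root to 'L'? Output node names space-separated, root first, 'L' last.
Answer: G A L

Derivation:
Walk down from root: G -> A -> L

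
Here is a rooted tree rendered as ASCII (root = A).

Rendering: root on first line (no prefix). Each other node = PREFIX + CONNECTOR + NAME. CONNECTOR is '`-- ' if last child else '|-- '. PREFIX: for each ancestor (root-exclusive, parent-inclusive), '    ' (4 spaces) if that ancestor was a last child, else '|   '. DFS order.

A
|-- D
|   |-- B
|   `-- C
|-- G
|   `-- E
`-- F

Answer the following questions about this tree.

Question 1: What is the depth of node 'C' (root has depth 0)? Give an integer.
Path from root to C: A -> D -> C
Depth = number of edges = 2

Answer: 2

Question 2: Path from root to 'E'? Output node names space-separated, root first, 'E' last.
Answer: A G E

Derivation:
Walk down from root: A -> G -> E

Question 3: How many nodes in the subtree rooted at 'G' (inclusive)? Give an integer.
Subtree rooted at G contains: E, G
Count = 2

Answer: 2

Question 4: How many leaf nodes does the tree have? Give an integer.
Leaves (nodes with no children): B, C, E, F

Answer: 4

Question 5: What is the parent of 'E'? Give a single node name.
Answer: G

Derivation:
Scan adjacency: E appears as child of G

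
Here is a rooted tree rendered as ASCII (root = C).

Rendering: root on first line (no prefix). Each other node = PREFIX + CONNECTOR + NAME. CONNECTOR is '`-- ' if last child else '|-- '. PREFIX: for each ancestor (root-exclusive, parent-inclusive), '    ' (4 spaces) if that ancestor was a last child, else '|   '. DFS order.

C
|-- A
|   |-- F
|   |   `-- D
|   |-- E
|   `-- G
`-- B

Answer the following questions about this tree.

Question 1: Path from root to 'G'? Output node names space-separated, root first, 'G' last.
Answer: C A G

Derivation:
Walk down from root: C -> A -> G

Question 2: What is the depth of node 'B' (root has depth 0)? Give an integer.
Answer: 1

Derivation:
Path from root to B: C -> B
Depth = number of edges = 1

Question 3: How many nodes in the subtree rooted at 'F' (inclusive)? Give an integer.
Subtree rooted at F contains: D, F
Count = 2

Answer: 2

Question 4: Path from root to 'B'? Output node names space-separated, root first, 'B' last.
Answer: C B

Derivation:
Walk down from root: C -> B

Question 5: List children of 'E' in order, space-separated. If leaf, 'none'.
Answer: none

Derivation:
Node E's children (from adjacency): (leaf)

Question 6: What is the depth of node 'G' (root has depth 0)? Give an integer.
Answer: 2

Derivation:
Path from root to G: C -> A -> G
Depth = number of edges = 2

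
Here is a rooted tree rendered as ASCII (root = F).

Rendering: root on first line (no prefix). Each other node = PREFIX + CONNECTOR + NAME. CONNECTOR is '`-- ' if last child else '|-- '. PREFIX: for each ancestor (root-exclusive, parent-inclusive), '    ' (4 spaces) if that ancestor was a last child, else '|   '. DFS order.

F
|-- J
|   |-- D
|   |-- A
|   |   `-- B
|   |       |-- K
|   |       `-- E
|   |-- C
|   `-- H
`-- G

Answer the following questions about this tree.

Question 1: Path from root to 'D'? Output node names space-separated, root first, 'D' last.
Walk down from root: F -> J -> D

Answer: F J D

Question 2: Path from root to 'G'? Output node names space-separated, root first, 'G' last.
Answer: F G

Derivation:
Walk down from root: F -> G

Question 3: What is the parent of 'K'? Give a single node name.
Scan adjacency: K appears as child of B

Answer: B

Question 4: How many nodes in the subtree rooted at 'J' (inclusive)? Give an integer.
Answer: 8

Derivation:
Subtree rooted at J contains: A, B, C, D, E, H, J, K
Count = 8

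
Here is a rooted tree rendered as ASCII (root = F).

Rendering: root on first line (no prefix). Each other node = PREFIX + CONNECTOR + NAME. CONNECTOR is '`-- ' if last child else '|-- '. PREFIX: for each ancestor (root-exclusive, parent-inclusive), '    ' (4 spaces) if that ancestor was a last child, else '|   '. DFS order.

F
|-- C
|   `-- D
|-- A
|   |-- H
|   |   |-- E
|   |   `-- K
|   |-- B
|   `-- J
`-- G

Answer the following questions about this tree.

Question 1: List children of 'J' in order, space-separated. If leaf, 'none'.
Node J's children (from adjacency): (leaf)

Answer: none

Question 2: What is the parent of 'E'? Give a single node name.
Answer: H

Derivation:
Scan adjacency: E appears as child of H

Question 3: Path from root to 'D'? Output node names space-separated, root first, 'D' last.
Answer: F C D

Derivation:
Walk down from root: F -> C -> D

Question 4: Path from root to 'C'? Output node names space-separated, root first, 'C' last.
Answer: F C

Derivation:
Walk down from root: F -> C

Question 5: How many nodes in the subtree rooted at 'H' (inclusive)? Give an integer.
Subtree rooted at H contains: E, H, K
Count = 3

Answer: 3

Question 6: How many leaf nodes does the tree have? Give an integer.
Answer: 6

Derivation:
Leaves (nodes with no children): B, D, E, G, J, K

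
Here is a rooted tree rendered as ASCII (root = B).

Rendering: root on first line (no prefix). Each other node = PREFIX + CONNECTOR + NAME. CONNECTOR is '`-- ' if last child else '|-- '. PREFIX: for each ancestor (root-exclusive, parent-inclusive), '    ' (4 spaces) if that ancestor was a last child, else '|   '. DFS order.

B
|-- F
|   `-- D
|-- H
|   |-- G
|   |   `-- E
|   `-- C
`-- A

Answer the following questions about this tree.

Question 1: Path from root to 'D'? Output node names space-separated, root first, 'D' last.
Walk down from root: B -> F -> D

Answer: B F D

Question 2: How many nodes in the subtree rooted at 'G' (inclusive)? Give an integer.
Subtree rooted at G contains: E, G
Count = 2

Answer: 2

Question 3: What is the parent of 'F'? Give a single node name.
Answer: B

Derivation:
Scan adjacency: F appears as child of B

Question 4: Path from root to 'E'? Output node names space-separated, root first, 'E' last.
Answer: B H G E

Derivation:
Walk down from root: B -> H -> G -> E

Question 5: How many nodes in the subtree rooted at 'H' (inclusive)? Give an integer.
Answer: 4

Derivation:
Subtree rooted at H contains: C, E, G, H
Count = 4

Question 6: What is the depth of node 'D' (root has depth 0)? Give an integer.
Path from root to D: B -> F -> D
Depth = number of edges = 2

Answer: 2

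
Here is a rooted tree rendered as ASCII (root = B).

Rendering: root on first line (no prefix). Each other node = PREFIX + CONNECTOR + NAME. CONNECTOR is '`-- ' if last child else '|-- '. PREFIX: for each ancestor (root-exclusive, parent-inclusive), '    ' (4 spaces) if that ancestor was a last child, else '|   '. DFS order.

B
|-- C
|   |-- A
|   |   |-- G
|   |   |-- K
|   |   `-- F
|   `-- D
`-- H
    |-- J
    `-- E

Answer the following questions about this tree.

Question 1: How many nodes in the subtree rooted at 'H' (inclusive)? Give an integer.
Answer: 3

Derivation:
Subtree rooted at H contains: E, H, J
Count = 3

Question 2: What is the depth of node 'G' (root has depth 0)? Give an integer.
Answer: 3

Derivation:
Path from root to G: B -> C -> A -> G
Depth = number of edges = 3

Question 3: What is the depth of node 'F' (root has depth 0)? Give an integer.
Path from root to F: B -> C -> A -> F
Depth = number of edges = 3

Answer: 3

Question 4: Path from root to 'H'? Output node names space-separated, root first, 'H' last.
Walk down from root: B -> H

Answer: B H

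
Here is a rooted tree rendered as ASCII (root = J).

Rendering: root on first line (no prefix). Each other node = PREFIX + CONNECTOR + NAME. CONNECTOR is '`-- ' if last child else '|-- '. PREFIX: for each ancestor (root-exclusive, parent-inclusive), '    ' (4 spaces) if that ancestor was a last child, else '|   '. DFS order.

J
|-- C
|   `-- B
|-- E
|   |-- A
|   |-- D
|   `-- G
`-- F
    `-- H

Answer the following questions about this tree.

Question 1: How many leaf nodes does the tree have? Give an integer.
Leaves (nodes with no children): A, B, D, G, H

Answer: 5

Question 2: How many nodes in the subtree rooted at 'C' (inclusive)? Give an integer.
Subtree rooted at C contains: B, C
Count = 2

Answer: 2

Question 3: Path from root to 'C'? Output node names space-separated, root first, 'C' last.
Walk down from root: J -> C

Answer: J C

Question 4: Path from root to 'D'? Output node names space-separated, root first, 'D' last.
Answer: J E D

Derivation:
Walk down from root: J -> E -> D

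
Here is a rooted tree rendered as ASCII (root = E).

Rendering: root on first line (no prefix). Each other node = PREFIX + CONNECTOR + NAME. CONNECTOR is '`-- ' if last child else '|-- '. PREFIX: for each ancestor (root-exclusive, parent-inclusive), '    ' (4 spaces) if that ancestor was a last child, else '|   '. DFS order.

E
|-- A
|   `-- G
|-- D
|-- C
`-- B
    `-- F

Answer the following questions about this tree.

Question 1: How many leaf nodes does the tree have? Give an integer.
Leaves (nodes with no children): C, D, F, G

Answer: 4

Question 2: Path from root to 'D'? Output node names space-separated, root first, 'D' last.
Walk down from root: E -> D

Answer: E D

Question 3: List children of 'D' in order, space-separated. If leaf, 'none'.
Answer: none

Derivation:
Node D's children (from adjacency): (leaf)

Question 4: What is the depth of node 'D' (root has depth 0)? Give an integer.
Path from root to D: E -> D
Depth = number of edges = 1

Answer: 1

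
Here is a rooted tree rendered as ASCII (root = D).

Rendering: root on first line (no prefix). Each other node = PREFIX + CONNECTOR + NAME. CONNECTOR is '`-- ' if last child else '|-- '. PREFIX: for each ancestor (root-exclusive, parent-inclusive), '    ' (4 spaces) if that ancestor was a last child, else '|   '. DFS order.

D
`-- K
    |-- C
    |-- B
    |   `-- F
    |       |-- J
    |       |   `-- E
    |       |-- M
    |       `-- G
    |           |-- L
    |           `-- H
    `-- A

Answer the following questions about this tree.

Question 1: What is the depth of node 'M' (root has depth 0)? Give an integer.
Answer: 4

Derivation:
Path from root to M: D -> K -> B -> F -> M
Depth = number of edges = 4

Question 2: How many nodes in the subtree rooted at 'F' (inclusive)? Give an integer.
Answer: 7

Derivation:
Subtree rooted at F contains: E, F, G, H, J, L, M
Count = 7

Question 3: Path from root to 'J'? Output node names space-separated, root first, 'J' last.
Walk down from root: D -> K -> B -> F -> J

Answer: D K B F J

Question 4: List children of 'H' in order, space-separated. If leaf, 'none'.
Node H's children (from adjacency): (leaf)

Answer: none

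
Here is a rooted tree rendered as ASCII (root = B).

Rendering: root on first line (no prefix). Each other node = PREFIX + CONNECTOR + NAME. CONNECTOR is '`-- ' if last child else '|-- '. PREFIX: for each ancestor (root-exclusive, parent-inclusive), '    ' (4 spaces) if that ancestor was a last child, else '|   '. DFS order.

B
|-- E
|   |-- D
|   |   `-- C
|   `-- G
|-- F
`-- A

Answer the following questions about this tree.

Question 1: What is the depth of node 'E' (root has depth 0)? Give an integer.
Path from root to E: B -> E
Depth = number of edges = 1

Answer: 1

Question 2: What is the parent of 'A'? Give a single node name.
Answer: B

Derivation:
Scan adjacency: A appears as child of B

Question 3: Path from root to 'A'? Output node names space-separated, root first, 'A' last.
Answer: B A

Derivation:
Walk down from root: B -> A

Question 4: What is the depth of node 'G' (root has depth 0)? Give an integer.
Path from root to G: B -> E -> G
Depth = number of edges = 2

Answer: 2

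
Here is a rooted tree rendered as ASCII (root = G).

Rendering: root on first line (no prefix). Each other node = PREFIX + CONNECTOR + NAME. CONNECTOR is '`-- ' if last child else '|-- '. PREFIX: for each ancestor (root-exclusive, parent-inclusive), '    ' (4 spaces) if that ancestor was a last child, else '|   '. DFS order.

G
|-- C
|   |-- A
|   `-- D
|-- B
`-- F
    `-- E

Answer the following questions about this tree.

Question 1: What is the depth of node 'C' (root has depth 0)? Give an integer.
Path from root to C: G -> C
Depth = number of edges = 1

Answer: 1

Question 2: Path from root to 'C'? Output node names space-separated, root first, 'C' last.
Answer: G C

Derivation:
Walk down from root: G -> C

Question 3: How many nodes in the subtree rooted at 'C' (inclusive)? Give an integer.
Subtree rooted at C contains: A, C, D
Count = 3

Answer: 3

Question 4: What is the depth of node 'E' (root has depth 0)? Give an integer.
Answer: 2

Derivation:
Path from root to E: G -> F -> E
Depth = number of edges = 2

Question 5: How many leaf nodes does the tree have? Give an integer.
Answer: 4

Derivation:
Leaves (nodes with no children): A, B, D, E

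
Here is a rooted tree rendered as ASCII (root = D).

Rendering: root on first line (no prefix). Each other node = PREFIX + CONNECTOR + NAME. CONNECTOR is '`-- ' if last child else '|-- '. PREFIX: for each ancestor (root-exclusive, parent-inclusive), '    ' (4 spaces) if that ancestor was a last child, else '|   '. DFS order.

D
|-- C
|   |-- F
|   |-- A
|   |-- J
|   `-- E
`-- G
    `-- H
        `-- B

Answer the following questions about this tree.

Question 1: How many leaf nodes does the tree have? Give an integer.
Answer: 5

Derivation:
Leaves (nodes with no children): A, B, E, F, J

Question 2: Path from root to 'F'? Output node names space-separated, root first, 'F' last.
Answer: D C F

Derivation:
Walk down from root: D -> C -> F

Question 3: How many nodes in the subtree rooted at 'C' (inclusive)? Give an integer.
Answer: 5

Derivation:
Subtree rooted at C contains: A, C, E, F, J
Count = 5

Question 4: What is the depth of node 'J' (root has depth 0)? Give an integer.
Path from root to J: D -> C -> J
Depth = number of edges = 2

Answer: 2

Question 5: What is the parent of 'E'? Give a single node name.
Answer: C

Derivation:
Scan adjacency: E appears as child of C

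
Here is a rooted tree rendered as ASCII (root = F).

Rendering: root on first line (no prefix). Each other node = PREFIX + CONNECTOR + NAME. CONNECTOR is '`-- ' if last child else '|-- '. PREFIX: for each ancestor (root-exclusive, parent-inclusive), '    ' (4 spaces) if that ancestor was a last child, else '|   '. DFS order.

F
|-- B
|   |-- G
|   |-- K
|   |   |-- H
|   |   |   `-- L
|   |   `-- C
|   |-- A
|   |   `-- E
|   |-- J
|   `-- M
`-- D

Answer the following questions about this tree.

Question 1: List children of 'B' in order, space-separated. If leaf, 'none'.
Answer: G K A J M

Derivation:
Node B's children (from adjacency): G, K, A, J, M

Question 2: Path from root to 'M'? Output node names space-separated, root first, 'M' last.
Answer: F B M

Derivation:
Walk down from root: F -> B -> M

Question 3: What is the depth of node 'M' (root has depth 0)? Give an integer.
Answer: 2

Derivation:
Path from root to M: F -> B -> M
Depth = number of edges = 2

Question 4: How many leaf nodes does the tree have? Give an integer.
Leaves (nodes with no children): C, D, E, G, J, L, M

Answer: 7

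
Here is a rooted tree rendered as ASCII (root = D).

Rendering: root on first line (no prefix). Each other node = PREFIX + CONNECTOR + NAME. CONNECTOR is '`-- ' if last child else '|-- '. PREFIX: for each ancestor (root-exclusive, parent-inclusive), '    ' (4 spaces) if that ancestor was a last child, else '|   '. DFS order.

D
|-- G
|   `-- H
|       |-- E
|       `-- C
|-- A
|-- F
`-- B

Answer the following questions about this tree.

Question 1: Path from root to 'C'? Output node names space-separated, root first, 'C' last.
Walk down from root: D -> G -> H -> C

Answer: D G H C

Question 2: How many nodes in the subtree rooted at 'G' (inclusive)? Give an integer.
Subtree rooted at G contains: C, E, G, H
Count = 4

Answer: 4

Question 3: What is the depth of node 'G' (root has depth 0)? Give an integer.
Path from root to G: D -> G
Depth = number of edges = 1

Answer: 1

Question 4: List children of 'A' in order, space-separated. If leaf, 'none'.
Answer: none

Derivation:
Node A's children (from adjacency): (leaf)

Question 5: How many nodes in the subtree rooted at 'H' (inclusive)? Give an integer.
Answer: 3

Derivation:
Subtree rooted at H contains: C, E, H
Count = 3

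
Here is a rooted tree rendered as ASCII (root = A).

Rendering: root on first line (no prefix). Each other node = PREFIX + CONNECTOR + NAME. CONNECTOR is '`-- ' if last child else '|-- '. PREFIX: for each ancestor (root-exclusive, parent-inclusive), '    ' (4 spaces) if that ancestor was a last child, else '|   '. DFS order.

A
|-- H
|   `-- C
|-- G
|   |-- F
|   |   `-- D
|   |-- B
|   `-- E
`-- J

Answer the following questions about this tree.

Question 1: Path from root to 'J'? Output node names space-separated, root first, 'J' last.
Answer: A J

Derivation:
Walk down from root: A -> J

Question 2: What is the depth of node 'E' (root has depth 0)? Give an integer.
Answer: 2

Derivation:
Path from root to E: A -> G -> E
Depth = number of edges = 2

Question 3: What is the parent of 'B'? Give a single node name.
Answer: G

Derivation:
Scan adjacency: B appears as child of G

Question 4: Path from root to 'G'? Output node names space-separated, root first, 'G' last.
Walk down from root: A -> G

Answer: A G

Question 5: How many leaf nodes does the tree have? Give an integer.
Answer: 5

Derivation:
Leaves (nodes with no children): B, C, D, E, J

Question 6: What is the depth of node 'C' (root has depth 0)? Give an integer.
Path from root to C: A -> H -> C
Depth = number of edges = 2

Answer: 2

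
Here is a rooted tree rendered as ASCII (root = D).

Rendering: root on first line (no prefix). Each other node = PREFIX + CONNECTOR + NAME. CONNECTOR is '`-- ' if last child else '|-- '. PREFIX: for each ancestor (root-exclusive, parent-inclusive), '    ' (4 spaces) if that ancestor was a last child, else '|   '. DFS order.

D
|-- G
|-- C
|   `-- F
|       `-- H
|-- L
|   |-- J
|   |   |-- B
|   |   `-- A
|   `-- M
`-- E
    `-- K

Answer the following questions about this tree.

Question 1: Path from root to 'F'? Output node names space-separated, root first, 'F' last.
Answer: D C F

Derivation:
Walk down from root: D -> C -> F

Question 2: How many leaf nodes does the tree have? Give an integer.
Leaves (nodes with no children): A, B, G, H, K, M

Answer: 6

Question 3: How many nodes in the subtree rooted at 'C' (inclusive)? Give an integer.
Answer: 3

Derivation:
Subtree rooted at C contains: C, F, H
Count = 3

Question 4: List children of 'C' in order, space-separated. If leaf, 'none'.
Answer: F

Derivation:
Node C's children (from adjacency): F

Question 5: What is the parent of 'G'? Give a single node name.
Answer: D

Derivation:
Scan adjacency: G appears as child of D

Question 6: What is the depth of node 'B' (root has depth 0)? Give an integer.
Answer: 3

Derivation:
Path from root to B: D -> L -> J -> B
Depth = number of edges = 3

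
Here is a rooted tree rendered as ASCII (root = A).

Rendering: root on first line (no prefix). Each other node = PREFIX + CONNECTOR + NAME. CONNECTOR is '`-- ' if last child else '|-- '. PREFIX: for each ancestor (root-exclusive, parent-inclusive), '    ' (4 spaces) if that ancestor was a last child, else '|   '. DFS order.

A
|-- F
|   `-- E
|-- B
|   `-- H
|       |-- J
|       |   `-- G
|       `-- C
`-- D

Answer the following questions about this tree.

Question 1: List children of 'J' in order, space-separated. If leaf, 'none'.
Answer: G

Derivation:
Node J's children (from adjacency): G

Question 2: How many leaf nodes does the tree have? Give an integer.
Leaves (nodes with no children): C, D, E, G

Answer: 4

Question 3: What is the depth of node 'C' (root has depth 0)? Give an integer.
Path from root to C: A -> B -> H -> C
Depth = number of edges = 3

Answer: 3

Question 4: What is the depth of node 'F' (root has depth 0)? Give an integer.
Answer: 1

Derivation:
Path from root to F: A -> F
Depth = number of edges = 1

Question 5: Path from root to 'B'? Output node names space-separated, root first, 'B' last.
Answer: A B

Derivation:
Walk down from root: A -> B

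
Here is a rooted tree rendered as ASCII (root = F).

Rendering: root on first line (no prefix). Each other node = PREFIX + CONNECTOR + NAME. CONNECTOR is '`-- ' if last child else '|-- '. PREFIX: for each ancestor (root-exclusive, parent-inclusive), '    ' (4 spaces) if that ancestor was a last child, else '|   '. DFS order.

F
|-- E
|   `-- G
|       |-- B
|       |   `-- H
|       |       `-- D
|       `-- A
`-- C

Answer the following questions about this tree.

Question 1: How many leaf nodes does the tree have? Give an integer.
Leaves (nodes with no children): A, C, D

Answer: 3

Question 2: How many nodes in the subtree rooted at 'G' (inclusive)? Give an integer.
Answer: 5

Derivation:
Subtree rooted at G contains: A, B, D, G, H
Count = 5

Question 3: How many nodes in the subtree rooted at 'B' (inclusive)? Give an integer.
Answer: 3

Derivation:
Subtree rooted at B contains: B, D, H
Count = 3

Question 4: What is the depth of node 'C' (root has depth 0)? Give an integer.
Path from root to C: F -> C
Depth = number of edges = 1

Answer: 1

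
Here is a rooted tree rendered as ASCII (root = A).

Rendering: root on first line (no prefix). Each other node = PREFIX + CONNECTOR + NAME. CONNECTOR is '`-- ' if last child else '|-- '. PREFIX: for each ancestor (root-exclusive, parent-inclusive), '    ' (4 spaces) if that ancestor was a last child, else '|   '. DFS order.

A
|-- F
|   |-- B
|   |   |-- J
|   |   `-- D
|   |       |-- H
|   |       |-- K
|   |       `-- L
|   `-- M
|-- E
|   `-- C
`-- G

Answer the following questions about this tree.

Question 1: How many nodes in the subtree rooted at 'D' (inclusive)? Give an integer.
Subtree rooted at D contains: D, H, K, L
Count = 4

Answer: 4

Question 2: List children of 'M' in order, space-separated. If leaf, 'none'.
Answer: none

Derivation:
Node M's children (from adjacency): (leaf)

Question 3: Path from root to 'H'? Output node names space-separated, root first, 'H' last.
Walk down from root: A -> F -> B -> D -> H

Answer: A F B D H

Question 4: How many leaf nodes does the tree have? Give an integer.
Leaves (nodes with no children): C, G, H, J, K, L, M

Answer: 7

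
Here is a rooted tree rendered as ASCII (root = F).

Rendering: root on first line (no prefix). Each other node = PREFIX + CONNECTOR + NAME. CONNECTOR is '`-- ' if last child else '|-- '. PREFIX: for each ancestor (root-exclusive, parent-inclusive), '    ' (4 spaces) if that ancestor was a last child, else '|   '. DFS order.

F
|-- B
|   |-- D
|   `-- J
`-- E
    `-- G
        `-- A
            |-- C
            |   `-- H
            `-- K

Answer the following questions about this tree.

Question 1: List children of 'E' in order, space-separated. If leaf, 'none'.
Answer: G

Derivation:
Node E's children (from adjacency): G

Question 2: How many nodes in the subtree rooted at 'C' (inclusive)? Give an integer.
Subtree rooted at C contains: C, H
Count = 2

Answer: 2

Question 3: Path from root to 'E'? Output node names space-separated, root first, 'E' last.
Answer: F E

Derivation:
Walk down from root: F -> E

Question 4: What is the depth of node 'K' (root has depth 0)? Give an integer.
Answer: 4

Derivation:
Path from root to K: F -> E -> G -> A -> K
Depth = number of edges = 4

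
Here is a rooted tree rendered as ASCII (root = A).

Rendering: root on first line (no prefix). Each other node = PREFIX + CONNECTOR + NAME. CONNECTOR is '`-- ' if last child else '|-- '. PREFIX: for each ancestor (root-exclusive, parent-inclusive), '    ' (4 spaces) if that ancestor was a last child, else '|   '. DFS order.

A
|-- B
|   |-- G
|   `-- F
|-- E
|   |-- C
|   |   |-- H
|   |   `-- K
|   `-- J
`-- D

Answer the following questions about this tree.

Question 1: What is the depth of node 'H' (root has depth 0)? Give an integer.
Answer: 3

Derivation:
Path from root to H: A -> E -> C -> H
Depth = number of edges = 3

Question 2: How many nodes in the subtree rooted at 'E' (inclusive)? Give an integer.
Answer: 5

Derivation:
Subtree rooted at E contains: C, E, H, J, K
Count = 5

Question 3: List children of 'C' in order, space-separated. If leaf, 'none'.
Answer: H K

Derivation:
Node C's children (from adjacency): H, K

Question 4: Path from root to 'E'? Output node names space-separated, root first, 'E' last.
Walk down from root: A -> E

Answer: A E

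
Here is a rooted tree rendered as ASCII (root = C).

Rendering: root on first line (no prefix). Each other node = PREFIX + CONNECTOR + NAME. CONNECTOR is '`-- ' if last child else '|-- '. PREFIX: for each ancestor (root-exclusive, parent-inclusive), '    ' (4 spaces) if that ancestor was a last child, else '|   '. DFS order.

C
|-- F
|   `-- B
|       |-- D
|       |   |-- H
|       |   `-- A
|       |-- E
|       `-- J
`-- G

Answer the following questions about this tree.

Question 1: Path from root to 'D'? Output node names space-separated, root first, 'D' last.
Answer: C F B D

Derivation:
Walk down from root: C -> F -> B -> D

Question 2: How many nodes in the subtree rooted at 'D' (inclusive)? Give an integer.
Answer: 3

Derivation:
Subtree rooted at D contains: A, D, H
Count = 3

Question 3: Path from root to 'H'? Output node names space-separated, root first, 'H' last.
Answer: C F B D H

Derivation:
Walk down from root: C -> F -> B -> D -> H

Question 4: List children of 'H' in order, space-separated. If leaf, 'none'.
Answer: none

Derivation:
Node H's children (from adjacency): (leaf)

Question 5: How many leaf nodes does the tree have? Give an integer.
Answer: 5

Derivation:
Leaves (nodes with no children): A, E, G, H, J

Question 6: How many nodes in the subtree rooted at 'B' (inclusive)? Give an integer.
Answer: 6

Derivation:
Subtree rooted at B contains: A, B, D, E, H, J
Count = 6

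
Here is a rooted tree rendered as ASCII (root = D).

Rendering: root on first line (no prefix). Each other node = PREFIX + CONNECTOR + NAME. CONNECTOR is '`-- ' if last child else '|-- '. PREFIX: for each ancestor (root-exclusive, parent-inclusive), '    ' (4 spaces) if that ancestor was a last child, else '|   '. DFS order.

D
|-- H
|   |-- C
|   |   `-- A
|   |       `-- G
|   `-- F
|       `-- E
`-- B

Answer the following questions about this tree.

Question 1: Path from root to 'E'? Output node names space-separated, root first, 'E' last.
Walk down from root: D -> H -> F -> E

Answer: D H F E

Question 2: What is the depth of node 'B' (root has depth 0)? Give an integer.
Path from root to B: D -> B
Depth = number of edges = 1

Answer: 1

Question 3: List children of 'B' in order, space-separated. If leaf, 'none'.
Node B's children (from adjacency): (leaf)

Answer: none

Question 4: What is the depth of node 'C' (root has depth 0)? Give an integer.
Answer: 2

Derivation:
Path from root to C: D -> H -> C
Depth = number of edges = 2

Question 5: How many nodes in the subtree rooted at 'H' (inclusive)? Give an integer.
Answer: 6

Derivation:
Subtree rooted at H contains: A, C, E, F, G, H
Count = 6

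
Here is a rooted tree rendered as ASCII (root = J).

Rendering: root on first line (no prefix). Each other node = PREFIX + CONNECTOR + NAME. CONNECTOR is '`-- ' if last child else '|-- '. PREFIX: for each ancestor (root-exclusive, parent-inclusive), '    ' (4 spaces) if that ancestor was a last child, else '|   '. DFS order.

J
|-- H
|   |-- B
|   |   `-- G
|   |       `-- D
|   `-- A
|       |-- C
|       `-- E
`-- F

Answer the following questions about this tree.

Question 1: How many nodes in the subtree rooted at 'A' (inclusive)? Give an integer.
Subtree rooted at A contains: A, C, E
Count = 3

Answer: 3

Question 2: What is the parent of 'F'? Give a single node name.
Scan adjacency: F appears as child of J

Answer: J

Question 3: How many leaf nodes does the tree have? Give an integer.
Answer: 4

Derivation:
Leaves (nodes with no children): C, D, E, F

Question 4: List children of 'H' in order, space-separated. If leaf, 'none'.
Node H's children (from adjacency): B, A

Answer: B A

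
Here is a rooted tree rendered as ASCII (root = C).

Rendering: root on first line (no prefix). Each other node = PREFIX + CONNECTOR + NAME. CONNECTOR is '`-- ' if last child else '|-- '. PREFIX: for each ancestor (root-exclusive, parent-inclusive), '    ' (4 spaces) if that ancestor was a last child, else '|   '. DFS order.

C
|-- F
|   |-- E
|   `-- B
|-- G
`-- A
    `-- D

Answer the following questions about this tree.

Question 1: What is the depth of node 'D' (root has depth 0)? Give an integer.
Answer: 2

Derivation:
Path from root to D: C -> A -> D
Depth = number of edges = 2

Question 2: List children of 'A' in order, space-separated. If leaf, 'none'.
Answer: D

Derivation:
Node A's children (from adjacency): D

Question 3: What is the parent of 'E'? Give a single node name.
Answer: F

Derivation:
Scan adjacency: E appears as child of F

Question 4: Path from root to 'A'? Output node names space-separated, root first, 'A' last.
Answer: C A

Derivation:
Walk down from root: C -> A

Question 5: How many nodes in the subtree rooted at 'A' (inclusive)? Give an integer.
Answer: 2

Derivation:
Subtree rooted at A contains: A, D
Count = 2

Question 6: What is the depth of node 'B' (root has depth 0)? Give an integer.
Path from root to B: C -> F -> B
Depth = number of edges = 2

Answer: 2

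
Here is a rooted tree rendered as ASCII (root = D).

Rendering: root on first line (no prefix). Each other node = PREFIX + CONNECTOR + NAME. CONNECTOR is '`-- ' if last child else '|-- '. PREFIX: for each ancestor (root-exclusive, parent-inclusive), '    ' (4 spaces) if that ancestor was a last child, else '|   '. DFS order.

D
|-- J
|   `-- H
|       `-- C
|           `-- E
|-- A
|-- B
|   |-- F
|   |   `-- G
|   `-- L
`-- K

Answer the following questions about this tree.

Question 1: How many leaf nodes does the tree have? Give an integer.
Leaves (nodes with no children): A, E, G, K, L

Answer: 5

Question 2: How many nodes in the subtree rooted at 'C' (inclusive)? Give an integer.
Answer: 2

Derivation:
Subtree rooted at C contains: C, E
Count = 2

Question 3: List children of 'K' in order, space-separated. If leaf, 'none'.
Answer: none

Derivation:
Node K's children (from adjacency): (leaf)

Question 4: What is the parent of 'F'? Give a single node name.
Scan adjacency: F appears as child of B

Answer: B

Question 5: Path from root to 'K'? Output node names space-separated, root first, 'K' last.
Walk down from root: D -> K

Answer: D K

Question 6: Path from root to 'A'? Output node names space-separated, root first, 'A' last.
Answer: D A

Derivation:
Walk down from root: D -> A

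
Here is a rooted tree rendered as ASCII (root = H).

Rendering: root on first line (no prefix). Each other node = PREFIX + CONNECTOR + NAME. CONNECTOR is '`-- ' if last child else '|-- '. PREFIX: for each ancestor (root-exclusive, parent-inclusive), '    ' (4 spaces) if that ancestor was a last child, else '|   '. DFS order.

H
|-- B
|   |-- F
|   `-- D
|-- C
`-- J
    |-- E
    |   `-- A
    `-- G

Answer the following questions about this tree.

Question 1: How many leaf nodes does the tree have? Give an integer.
Answer: 5

Derivation:
Leaves (nodes with no children): A, C, D, F, G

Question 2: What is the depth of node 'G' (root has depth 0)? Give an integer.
Path from root to G: H -> J -> G
Depth = number of edges = 2

Answer: 2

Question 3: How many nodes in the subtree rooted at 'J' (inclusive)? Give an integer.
Answer: 4

Derivation:
Subtree rooted at J contains: A, E, G, J
Count = 4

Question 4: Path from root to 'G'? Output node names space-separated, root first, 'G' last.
Answer: H J G

Derivation:
Walk down from root: H -> J -> G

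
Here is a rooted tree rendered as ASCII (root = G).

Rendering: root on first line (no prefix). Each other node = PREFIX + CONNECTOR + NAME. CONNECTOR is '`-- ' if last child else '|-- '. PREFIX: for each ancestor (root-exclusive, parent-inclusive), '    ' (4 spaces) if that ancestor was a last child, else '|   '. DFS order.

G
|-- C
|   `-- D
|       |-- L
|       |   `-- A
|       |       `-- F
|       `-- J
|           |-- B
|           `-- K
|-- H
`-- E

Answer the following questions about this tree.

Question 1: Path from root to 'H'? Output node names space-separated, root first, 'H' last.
Answer: G H

Derivation:
Walk down from root: G -> H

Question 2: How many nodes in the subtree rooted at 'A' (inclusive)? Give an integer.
Subtree rooted at A contains: A, F
Count = 2

Answer: 2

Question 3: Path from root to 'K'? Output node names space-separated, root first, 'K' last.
Walk down from root: G -> C -> D -> J -> K

Answer: G C D J K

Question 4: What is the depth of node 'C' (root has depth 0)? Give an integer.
Answer: 1

Derivation:
Path from root to C: G -> C
Depth = number of edges = 1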